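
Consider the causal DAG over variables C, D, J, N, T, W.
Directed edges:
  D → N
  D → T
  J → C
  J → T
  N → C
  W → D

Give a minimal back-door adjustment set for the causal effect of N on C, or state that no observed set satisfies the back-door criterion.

desc(N)\{N}={C}; candidates ⊆ {D,J,T,W}.
∅: N⊥C given ∅ in G with N→· removed — back-door holds.

N→C: minimal back-door set ∅.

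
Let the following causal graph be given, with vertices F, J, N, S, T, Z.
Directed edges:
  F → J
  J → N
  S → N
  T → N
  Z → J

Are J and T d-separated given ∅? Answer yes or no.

Yes — J ⊥ T | ∅.

Bayes-Ball from J | ∅ reaches {F,N,Z}.
T ∉ reach(J|∅) ⇒ J ⊥ T | ∅.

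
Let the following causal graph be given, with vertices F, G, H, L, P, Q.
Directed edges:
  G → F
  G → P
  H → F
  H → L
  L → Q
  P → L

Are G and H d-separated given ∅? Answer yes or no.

Bayes-Ball from G | ∅ reaches {F,L,P,Q}.
H ∉ reach(G|∅) ⇒ G ⊥ H | ∅.

Yes — G ⊥ H | ∅.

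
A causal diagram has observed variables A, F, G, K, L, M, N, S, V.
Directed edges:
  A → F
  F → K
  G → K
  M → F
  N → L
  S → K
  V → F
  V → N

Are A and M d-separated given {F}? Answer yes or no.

Bayes-Ball from A | {F} reaches {L,M,N,V}.
M ∈ reach(A|{F}) ⇒ A ⊥̸ M | {F}.

No — A and M are d-connected given {F}.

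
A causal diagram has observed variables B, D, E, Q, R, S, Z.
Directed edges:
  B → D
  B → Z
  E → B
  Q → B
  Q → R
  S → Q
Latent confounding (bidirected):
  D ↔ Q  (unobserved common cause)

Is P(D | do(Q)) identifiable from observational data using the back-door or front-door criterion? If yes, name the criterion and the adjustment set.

desc(Q)\{Q}={B,D,R,Z}; candidates ⊆ {E,S}.
Q↔D: latent back-door arc(s) into Q.
size 0: {}; under {} Q still reaches {D,S} ∋ D.
size 1: {E}, {S}; under {E} Q still reaches {D,S} ∋ D.
size 2: {E,S}; under {E,S} Q still reaches {D} ∋ D.
Q↔D cannot be blocked by any observed set — no back-door set.
{B}: (i) intercepts every directed Q→D path; (ii) no back-door Q→{B}; (iii) {Q} blocks every back-door {B}→D. Front-door holds.
P(D|do(Q)) = Σ_{B} P(B|Q) Σ_{Q'} P(D|B,Q')P(Q').

P(D|do(Q)): frontdoor, adjust for {B}.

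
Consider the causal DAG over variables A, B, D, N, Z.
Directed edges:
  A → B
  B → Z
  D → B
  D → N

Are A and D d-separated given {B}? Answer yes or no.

No — A and D are d-connected given {B}.

Bayes-Ball from A | {B} reaches {D,N}.
D ∈ reach(A|{B}) ⇒ A ⊥̸ D | {B}.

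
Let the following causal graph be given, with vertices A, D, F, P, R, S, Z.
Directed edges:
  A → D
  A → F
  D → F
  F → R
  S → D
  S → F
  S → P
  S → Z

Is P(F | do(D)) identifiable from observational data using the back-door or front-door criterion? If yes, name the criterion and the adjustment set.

desc(D)\{D}={F,R}; candidates ⊆ {A,P,S,Z}.
size 0: {}; under {} D still reaches {A,F,P,R,S,Z} ∋ F.
size 1: {A}, {P}, {S} …(+1); under {A} D still reaches {F,P,R,S,Z} ∋ F.
{A,S}: D⊥F given {A,S} in G with D→· removed — back-door holds.
P(F|do(D)) = Σ_{A,S} P(F|D,A,S)·P(A,S).

P(F|do(D)): backdoor, adjust for {A, S}.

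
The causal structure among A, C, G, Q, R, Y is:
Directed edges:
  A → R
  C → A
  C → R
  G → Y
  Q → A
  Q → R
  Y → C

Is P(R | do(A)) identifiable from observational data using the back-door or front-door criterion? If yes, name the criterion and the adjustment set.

desc(A)\{A}={R}; candidates ⊆ {C,G,Q,Y}.
size 0: {}; under {} A still reaches {C,G,Q,R,Y} ∋ R.
size 1: {C}, {G}, {Q} …(+1); under {C} A still reaches {Q,R} ∋ R.
{C,Q}: A⊥R given {C,Q} in G with A→· removed — back-door holds.
P(R|do(A)) = Σ_{C,Q} P(R|A,C,Q)·P(C,Q).

P(R|do(A)): backdoor, adjust for {C, Q}.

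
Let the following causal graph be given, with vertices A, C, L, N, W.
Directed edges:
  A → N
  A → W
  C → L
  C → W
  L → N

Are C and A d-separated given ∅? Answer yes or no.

Yes — C ⊥ A | ∅.

Bayes-Ball from C | ∅ reaches {L,N,W}.
A ∉ reach(C|∅) ⇒ C ⊥ A | ∅.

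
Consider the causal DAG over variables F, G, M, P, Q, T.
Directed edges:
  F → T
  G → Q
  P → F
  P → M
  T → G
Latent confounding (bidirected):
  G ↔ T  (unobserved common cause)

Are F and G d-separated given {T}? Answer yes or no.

No — F and G are d-connected given {T}.

Bayes-Ball from F | {T} reaches {G,M,P,Q}.
G ∈ reach(F|{T}) ⇒ F ⊥̸ G | {T}.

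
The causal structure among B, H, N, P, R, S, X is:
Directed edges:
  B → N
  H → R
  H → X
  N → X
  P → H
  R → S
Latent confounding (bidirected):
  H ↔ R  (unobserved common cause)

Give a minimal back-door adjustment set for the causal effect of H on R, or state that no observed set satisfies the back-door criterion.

H→R: no observed back-door set.

desc(H)\{H}={R,S,X}; candidates ⊆ {B,N,P}.
H↔R: latent back-door arc(s) into H.
size 0: {}; under {} H still reaches {P,R,S} ∋ R.
size 1: {B}, {N}, {P}; under {B} H still reaches {P,R,S} ∋ R.
size 2: {B,N}, {B,P}, {N,P}; under {B,N} H still reaches {P,R,S} ∋ R.
H↔R cannot be blocked by any observed set — no back-door set.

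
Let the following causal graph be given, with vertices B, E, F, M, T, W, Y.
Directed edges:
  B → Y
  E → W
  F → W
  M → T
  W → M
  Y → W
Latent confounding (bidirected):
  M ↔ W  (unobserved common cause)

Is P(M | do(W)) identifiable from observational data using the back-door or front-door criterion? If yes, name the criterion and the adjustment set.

desc(W)\{W}={M,T}; candidates ⊆ {B,E,F,Y}.
W↔M: latent back-door arc(s) into W.
size 0: {}; under {} W still reaches {B,E,F,M,T,Y} ∋ M.
size 1: {B}, {E}, {F} …(+1); under {B} W still reaches {E,F,M,T,Y} ∋ M.
size 2: {B,E}, {B,F}, {B,Y} …(+3); under {B,E} W still reaches {F,M,T,Y} ∋ M.
W↔M cannot be blocked by any observed set — no back-door set.
No mediator lies on a directed W→…→M path.
Neither criterion identifies P(M|do(W)) in this graph.

P(M|do(W)): not identifiable (no BD/FD set).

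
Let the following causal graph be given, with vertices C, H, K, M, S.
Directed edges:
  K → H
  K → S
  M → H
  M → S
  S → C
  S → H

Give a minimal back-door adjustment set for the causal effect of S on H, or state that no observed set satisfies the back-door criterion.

desc(S)\{S}={C,H}; candidates ⊆ {K,M}.
size 0: {}; under {} S still reaches {H,K,M} ∋ H.
size 1: {K}, {M}; under {K} S still reaches {H,M} ∋ H.
{K,M}: S⊥H given {K,M} in G with S→· removed — back-door holds.

S→H: minimal back-door set {K, M}.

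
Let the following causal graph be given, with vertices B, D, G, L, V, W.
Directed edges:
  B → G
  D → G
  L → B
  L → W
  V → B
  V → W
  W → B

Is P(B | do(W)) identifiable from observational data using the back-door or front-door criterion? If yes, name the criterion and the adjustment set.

desc(W)\{W}={B,G}; candidates ⊆ {D,L,V}.
size 0: {}; under {} W still reaches {B,G,L,V} ∋ B.
size 1: {D}, {L}, {V}; under {D} W still reaches {B,G,L,V} ∋ B.
{L,V}: W⊥B given {L,V} in G with W→· removed — back-door holds.
P(B|do(W)) = Σ_{L,V} P(B|W,L,V)·P(L,V).

P(B|do(W)): backdoor, adjust for {L, V}.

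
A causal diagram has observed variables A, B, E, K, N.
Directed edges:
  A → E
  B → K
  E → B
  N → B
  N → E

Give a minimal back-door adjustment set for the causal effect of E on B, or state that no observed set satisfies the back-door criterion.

E→B: minimal back-door set {N}.

desc(E)\{E}={B,K}; candidates ⊆ {A,N}.
size 0: {}; under {} E still reaches {A,B,K,N} ∋ B.
{N}: E⊥B given {N} in G with E→· removed — back-door holds.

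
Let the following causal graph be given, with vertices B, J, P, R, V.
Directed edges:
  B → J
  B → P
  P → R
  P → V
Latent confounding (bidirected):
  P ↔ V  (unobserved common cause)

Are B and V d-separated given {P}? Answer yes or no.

Bayes-Ball from B | {P} reaches {J,V}.
V ∈ reach(B|{P}) ⇒ B ⊥̸ V | {P}.

No — B and V are d-connected given {P}.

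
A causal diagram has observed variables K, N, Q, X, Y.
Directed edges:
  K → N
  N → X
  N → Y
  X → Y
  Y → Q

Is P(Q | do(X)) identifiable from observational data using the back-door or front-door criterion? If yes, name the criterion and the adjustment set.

desc(X)\{X}={Q,Y}; candidates ⊆ {K,N}.
size 0: {}; under {} X still reaches {K,N,Q,Y} ∋ Q.
{N}: X⊥Q given {N} in G with X→· removed — back-door holds.
P(Q|do(X)) = Σ_{N} P(Q|X,N)·P(N).

P(Q|do(X)): backdoor, adjust for {N}.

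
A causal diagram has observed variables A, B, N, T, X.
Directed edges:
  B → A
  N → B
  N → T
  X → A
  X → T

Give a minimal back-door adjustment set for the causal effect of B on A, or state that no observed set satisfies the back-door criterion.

desc(B)\{B}={A}; candidates ⊆ {N,T,X}.
∅: B⊥A given ∅ in G with B→· removed — back-door holds.

B→A: minimal back-door set ∅.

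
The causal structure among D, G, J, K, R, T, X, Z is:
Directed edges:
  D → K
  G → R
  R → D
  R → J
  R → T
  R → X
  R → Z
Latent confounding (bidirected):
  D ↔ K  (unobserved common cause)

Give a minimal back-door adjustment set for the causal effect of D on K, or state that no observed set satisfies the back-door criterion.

desc(D)\{D}={K}; candidates ⊆ {G,J,R,T,X,Z}.
D↔K: latent back-door arc(s) into D.
size 0: {}; under {} D still reaches {G,J,K,R,T,X,Z} ∋ K.
size 1: {G}, {J}, {R} …(+3); under {G} D still reaches {J,K,R,T,X,Z} ∋ K.
size 2: {G,J}, {G,R}, {G,T} …(+12); under {G,J} D still reaches {K,R,T,X,Z} ∋ K.
D↔K cannot be blocked by any observed set — no back-door set.

D→K: no observed back-door set.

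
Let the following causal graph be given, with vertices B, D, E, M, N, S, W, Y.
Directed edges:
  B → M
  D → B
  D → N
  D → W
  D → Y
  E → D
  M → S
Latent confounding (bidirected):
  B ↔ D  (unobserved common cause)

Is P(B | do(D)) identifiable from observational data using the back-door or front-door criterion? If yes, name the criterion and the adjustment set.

desc(D)\{D}={B,M,N,S,W,Y}; candidates ⊆ {E}.
D↔B: latent back-door arc(s) into D.
size 0: {}; under {} D still reaches {B,E,M,S} ∋ B.
size 1: {E}; under {E} D still reaches {B,M,S} ∋ B.
D↔B cannot be blocked by any observed set — no back-door set.
No mediator lies on a directed D→…→B path.
Neither criterion identifies P(B|do(D)) in this graph.

P(B|do(D)): not identifiable (no BD/FD set).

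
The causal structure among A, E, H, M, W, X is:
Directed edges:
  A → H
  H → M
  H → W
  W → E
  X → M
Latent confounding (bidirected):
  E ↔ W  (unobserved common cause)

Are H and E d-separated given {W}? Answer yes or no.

Bayes-Ball from H | {W} reaches {A,E,M}.
E ∈ reach(H|{W}) ⇒ H ⊥̸ E | {W}.

No — H and E are d-connected given {W}.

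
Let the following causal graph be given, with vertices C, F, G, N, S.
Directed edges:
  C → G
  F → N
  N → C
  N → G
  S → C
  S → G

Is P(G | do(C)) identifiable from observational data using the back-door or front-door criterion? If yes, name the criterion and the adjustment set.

P(G|do(C)): backdoor, adjust for {N, S}.

desc(C)\{C}={G}; candidates ⊆ {F,N,S}.
size 0: {}; under {} C still reaches {F,G,N,S} ∋ G.
size 1: {F}, {N}, {S}; under {F} C still reaches {G,N,S} ∋ G.
{N,S}: C⊥G given {N,S} in G with C→· removed — back-door holds.
P(G|do(C)) = Σ_{N,S} P(G|C,N,S)·P(N,S).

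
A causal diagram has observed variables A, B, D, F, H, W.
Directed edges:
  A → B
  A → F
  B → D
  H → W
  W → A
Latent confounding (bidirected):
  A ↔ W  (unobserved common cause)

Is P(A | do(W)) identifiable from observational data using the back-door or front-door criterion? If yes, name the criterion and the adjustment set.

desc(W)\{W}={A,B,D,F}; candidates ⊆ {H}.
W↔A: latent back-door arc(s) into W.
size 0: {}; under {} W still reaches {A,B,D,F,H} ∋ A.
size 1: {H}; under {H} W still reaches {A,B,D,F} ∋ A.
W↔A cannot be blocked by any observed set — no back-door set.
No mediator lies on a directed W→…→A path.
Neither criterion identifies P(A|do(W)) in this graph.

P(A|do(W)): not identifiable (no BD/FD set).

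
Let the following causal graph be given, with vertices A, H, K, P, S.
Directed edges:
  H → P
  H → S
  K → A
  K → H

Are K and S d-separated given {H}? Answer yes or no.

Yes — K ⊥ S | {H}.

Bayes-Ball from K | {H} reaches {A}.
S ∉ reach(K|{H}) ⇒ K ⊥ S | {H}.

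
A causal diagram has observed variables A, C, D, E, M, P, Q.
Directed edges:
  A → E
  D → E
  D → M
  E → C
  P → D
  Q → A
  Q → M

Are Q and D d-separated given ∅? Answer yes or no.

Yes — Q ⊥ D | ∅.

Bayes-Ball from Q | ∅ reaches {A,C,E,M}.
D ∉ reach(Q|∅) ⇒ Q ⊥ D | ∅.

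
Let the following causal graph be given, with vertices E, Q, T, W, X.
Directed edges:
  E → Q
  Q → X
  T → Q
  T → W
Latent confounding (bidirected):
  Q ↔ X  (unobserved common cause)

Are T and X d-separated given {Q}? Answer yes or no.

No — T and X are d-connected given {Q}.

Bayes-Ball from T | {Q} reaches {E,W,X}.
X ∈ reach(T|{Q}) ⇒ T ⊥̸ X | {Q}.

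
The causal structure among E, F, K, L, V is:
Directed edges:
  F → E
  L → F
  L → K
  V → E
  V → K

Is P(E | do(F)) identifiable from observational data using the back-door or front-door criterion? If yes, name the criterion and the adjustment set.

P(E|do(F)): backdoor, adjust for ∅.

desc(F)\{F}={E}; candidates ⊆ {K,L,V}.
∅: F⊥E given ∅ in G with F→· removed — back-door holds.
P(E|do(F)) = P(E|F) — no adjustment needed.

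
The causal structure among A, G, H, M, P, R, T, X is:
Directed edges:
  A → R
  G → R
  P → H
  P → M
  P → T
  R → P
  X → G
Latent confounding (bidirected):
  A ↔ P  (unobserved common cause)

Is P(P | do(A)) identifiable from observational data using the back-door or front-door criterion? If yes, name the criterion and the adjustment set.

P(P|do(A)): frontdoor, adjust for {R}.

desc(A)\{A}={H,M,P,R,T}; candidates ⊆ {G,X}.
A↔P: latent back-door arc(s) into A.
size 0: {}; under {} A still reaches {H,M,P,T} ∋ P.
size 1: {G}, {X}; under {G} A still reaches {H,M,P,T} ∋ P.
size 2: {G,X}; under {G,X} A still reaches {H,M,P,T} ∋ P.
A↔P cannot be blocked by any observed set — no back-door set.
{R}: (i) intercepts every directed A→P path; (ii) no back-door A→{R}; (iii) {A} blocks every back-door {R}→P. Front-door holds.
P(P|do(A)) = Σ_{R} P(R|A) Σ_{A'} P(P|R,A')P(A').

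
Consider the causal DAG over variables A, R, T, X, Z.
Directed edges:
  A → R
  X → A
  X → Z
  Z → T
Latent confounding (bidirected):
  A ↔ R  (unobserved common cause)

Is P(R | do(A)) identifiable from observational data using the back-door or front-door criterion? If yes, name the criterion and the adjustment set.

desc(A)\{A}={R}; candidates ⊆ {T,X,Z}.
A↔R: latent back-door arc(s) into A.
size 0: {}; under {} A still reaches {R,T,X,Z} ∋ R.
size 1: {T}, {X}, {Z}; under {T} A still reaches {R,X,Z} ∋ R.
size 2: {T,X}, {T,Z}, {X,Z}; under {T,X} A still reaches {R} ∋ R.
A↔R cannot be blocked by any observed set — no back-door set.
No mediator lies on a directed A→…→R path.
Neither criterion identifies P(R|do(A)) in this graph.

P(R|do(A)): not identifiable (no BD/FD set).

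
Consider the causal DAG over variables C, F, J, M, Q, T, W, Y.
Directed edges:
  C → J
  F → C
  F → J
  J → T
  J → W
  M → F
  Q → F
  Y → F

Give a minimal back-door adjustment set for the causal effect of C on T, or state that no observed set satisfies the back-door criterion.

desc(C)\{C}={J,T,W}; candidates ⊆ {F,M,Q,Y}.
size 0: {}; under {} C still reaches {F,J,M,Q,T,W,Y} ∋ T.
{F}: C⊥T given {F} in G with C→· removed — back-door holds.

C→T: minimal back-door set {F}.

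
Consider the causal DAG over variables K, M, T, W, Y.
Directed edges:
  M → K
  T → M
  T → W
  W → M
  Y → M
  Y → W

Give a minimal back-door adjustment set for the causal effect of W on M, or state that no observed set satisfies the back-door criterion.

desc(W)\{W}={K,M}; candidates ⊆ {T,Y}.
size 0: {}; under {} W still reaches {K,M,T,Y} ∋ M.
size 1: {T}, {Y}; under {T} W still reaches {K,M,Y} ∋ M.
{T,Y}: W⊥M given {T,Y} in G with W→· removed — back-door holds.

W→M: minimal back-door set {T, Y}.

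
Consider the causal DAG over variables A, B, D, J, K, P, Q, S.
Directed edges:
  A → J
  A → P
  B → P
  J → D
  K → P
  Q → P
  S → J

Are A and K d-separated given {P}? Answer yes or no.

No — A and K are d-connected given {P}.

Bayes-Ball from A | {P} reaches {B,D,J,K,Q}.
K ∈ reach(A|{P}) ⇒ A ⊥̸ K | {P}.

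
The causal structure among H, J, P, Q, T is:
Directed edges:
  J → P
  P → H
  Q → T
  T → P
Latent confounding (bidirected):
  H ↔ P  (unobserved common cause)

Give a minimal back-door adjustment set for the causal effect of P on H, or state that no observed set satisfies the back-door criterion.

desc(P)\{P}={H}; candidates ⊆ {J,Q,T}.
P↔H: latent back-door arc(s) into P.
size 0: {}; under {} P still reaches {H,J,Q,T} ∋ H.
size 1: {J}, {Q}, {T}; under {J} P still reaches {H,Q,T} ∋ H.
size 2: {J,Q}, {J,T}, {Q,T}; under {J,Q} P still reaches {H,T} ∋ H.
P↔H cannot be blocked by any observed set — no back-door set.

P→H: no observed back-door set.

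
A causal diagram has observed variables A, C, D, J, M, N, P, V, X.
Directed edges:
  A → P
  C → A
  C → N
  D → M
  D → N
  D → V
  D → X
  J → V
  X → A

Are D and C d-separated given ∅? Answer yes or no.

Bayes-Ball from D | ∅ reaches {A,M,N,P,V,X}.
C ∉ reach(D|∅) ⇒ D ⊥ C | ∅.

Yes — D ⊥ C | ∅.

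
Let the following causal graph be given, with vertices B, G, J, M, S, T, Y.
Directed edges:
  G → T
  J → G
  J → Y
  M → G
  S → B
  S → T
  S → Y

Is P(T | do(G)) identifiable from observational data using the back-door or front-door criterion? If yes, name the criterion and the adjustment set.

desc(G)\{G}={T}; candidates ⊆ {B,J,M,S,Y}.
∅: G⊥T given ∅ in G with G→· removed — back-door holds.
P(T|do(G)) = P(T|G) — no adjustment needed.

P(T|do(G)): backdoor, adjust for ∅.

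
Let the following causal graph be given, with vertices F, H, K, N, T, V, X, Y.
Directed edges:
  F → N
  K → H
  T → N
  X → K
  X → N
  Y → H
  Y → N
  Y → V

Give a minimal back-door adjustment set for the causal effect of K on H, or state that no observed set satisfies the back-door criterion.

desc(K)\{K}={H}; candidates ⊆ {F,N,T,V,X,Y}.
∅: K⊥H given ∅ in G with K→· removed — back-door holds.

K→H: minimal back-door set ∅.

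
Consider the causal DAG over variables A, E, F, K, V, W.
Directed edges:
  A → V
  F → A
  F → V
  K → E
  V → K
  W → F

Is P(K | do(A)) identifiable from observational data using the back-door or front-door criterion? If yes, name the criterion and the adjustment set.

desc(A)\{A}={E,K,V}; candidates ⊆ {F,W}.
size 0: {}; under {} A still reaches {E,F,K,V,W} ∋ K.
{F}: A⊥K given {F} in G with A→· removed — back-door holds.
P(K|do(A)) = Σ_{F} P(K|A,F)·P(F).

P(K|do(A)): backdoor, adjust for {F}.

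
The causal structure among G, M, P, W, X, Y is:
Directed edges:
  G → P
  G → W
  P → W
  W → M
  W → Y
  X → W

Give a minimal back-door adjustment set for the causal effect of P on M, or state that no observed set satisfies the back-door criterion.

P→M: minimal back-door set {G}.

desc(P)\{P}={M,W,Y}; candidates ⊆ {G,X}.
size 0: {}; under {} P still reaches {G,M,W,Y} ∋ M.
{G}: P⊥M given {G} in G with P→· removed — back-door holds.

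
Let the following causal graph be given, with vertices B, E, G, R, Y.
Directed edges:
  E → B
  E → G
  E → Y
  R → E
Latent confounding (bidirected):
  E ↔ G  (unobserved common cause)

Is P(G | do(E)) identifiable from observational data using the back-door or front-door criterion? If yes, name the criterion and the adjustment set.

desc(E)\{E}={B,G,Y}; candidates ⊆ {R}.
E↔G: latent back-door arc(s) into E.
size 0: {}; under {} E still reaches {G,R} ∋ G.
size 1: {R}; under {R} E still reaches {G} ∋ G.
E↔G cannot be blocked by any observed set — no back-door set.
No mediator lies on a directed E→…→G path.
Neither criterion identifies P(G|do(E)) in this graph.

P(G|do(E)): not identifiable (no BD/FD set).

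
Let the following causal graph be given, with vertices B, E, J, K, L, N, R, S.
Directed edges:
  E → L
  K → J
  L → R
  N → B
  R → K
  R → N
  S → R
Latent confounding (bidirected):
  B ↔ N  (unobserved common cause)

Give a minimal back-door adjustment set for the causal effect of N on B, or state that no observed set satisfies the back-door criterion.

desc(N)\{N}={B}; candidates ⊆ {E,J,K,L,R,S}.
N↔B: latent back-door arc(s) into N.
size 0: {}; under {} N still reaches {B,E,J,K,L,R,S} ∋ B.
size 1: {E}, {J}, {K} …(+3); under {E} N still reaches {B,J,K,L,R,S} ∋ B.
size 2: {E,J}, {E,K}, {E,L} …(+12); under {E,J} N still reaches {B,K,L,R,S} ∋ B.
N↔B cannot be blocked by any observed set — no back-door set.

N→B: no observed back-door set.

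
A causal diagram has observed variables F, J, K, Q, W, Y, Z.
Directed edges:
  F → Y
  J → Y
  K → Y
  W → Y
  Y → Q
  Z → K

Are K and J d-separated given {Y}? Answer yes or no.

Bayes-Ball from K | {Y} reaches {F,J,W,Z}.
J ∈ reach(K|{Y}) ⇒ K ⊥̸ J | {Y}.

No — K and J are d-connected given {Y}.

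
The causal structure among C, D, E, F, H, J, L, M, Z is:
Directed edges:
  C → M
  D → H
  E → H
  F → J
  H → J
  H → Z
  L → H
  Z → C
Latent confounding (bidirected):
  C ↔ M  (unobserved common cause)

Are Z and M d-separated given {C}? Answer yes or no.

No — Z and M are d-connected given {C}.

Bayes-Ball from Z | {C} reaches {D,E,H,J,L,M}.
M ∈ reach(Z|{C}) ⇒ Z ⊥̸ M | {C}.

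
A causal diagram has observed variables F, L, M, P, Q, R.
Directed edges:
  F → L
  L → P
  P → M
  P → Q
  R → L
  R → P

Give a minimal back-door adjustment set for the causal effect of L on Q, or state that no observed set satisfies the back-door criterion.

desc(L)\{L}={M,P,Q}; candidates ⊆ {F,R}.
size 0: {}; under {} L still reaches {F,M,P,Q,R} ∋ Q.
{R}: L⊥Q given {R} in G with L→· removed — back-door holds.

L→Q: minimal back-door set {R}.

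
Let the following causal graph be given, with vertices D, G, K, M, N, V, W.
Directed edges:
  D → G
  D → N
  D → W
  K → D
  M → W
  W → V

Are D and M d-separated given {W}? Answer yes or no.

No — D and M are d-connected given {W}.

Bayes-Ball from D | {W} reaches {G,K,M,N}.
M ∈ reach(D|{W}) ⇒ D ⊥̸ M | {W}.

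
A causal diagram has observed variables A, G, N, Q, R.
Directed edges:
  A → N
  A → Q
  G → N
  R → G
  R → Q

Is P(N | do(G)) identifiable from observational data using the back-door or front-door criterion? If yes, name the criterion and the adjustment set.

desc(G)\{G}={N}; candidates ⊆ {A,Q,R}.
∅: G⊥N given ∅ in G with G→· removed — back-door holds.
P(N|do(G)) = P(N|G) — no adjustment needed.

P(N|do(G)): backdoor, adjust for ∅.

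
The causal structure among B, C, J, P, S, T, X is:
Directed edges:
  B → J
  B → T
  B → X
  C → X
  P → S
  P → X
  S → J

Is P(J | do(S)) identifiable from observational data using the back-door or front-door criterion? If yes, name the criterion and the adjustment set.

desc(S)\{S}={J}; candidates ⊆ {B,C,P,T,X}.
∅: S⊥J given ∅ in G with S→· removed — back-door holds.
P(J|do(S)) = P(J|S) — no adjustment needed.

P(J|do(S)): backdoor, adjust for ∅.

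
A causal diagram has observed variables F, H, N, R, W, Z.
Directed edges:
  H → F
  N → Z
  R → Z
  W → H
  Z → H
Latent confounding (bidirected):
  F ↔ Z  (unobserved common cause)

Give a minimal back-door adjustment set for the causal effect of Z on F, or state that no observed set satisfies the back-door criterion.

Z→F: no observed back-door set.

desc(Z)\{Z}={F,H}; candidates ⊆ {N,R,W}.
Z↔F: latent back-door arc(s) into Z.
size 0: {}; under {} Z still reaches {F,N,R} ∋ F.
size 1: {N}, {R}, {W}; under {N} Z still reaches {F,R} ∋ F.
size 2: {N,R}, {N,W}, {R,W}; under {N,R} Z still reaches {F} ∋ F.
Z↔F cannot be blocked by any observed set — no back-door set.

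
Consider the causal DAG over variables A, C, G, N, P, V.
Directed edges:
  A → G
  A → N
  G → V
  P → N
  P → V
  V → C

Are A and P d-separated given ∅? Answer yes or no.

Yes — A ⊥ P | ∅.

Bayes-Ball from A | ∅ reaches {C,G,N,V}.
P ∉ reach(A|∅) ⇒ A ⊥ P | ∅.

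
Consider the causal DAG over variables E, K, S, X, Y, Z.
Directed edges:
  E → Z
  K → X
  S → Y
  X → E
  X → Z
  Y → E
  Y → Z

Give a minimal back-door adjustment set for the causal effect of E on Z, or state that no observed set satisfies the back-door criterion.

desc(E)\{E}={Z}; candidates ⊆ {K,S,X,Y}.
size 0: {}; under {} E still reaches {K,S,X,Y,Z} ∋ Z.
size 1: {K}, {S}, {X} …(+1); under {K} E still reaches {S,X,Y,Z} ∋ Z.
{X,Y}: E⊥Z given {X,Y} in G with E→· removed — back-door holds.

E→Z: minimal back-door set {X, Y}.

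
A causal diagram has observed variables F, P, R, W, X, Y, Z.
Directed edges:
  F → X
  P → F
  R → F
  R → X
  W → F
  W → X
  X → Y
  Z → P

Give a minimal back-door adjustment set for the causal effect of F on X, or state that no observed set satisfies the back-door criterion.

desc(F)\{F}={X,Y}; candidates ⊆ {P,R,W,Z}.
size 0: {}; under {} F still reaches {P,R,W,X,Y,Z} ∋ X.
size 1: {P}, {R}, {W} …(+1); under {P} F still reaches {R,W,X,Y} ∋ X.
{R,W}: F⊥X given {R,W} in G with F→· removed — back-door holds.

F→X: minimal back-door set {R, W}.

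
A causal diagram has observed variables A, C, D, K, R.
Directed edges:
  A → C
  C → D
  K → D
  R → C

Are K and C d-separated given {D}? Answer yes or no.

No — K and C are d-connected given {D}.

Bayes-Ball from K | {D} reaches {A,C,R}.
C ∈ reach(K|{D}) ⇒ K ⊥̸ C | {D}.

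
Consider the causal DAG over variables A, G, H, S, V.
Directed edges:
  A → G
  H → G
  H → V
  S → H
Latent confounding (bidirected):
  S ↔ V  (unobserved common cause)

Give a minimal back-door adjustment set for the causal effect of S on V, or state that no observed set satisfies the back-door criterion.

desc(S)\{S}={G,H,V}; candidates ⊆ {A}.
S↔V: latent back-door arc(s) into S.
size 0: {}; under {} S still reaches {V} ∋ V.
size 1: {A}; under {A} S still reaches {V} ∋ V.
S↔V cannot be blocked by any observed set — no back-door set.

S→V: no observed back-door set.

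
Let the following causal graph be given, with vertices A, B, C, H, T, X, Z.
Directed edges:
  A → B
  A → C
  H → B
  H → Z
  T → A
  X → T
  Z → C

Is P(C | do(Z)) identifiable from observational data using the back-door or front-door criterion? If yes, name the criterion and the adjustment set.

desc(Z)\{Z}={C}; candidates ⊆ {A,B,H,T,X}.
∅: Z⊥C given ∅ in G with Z→· removed — back-door holds.
P(C|do(Z)) = P(C|Z) — no adjustment needed.

P(C|do(Z)): backdoor, adjust for ∅.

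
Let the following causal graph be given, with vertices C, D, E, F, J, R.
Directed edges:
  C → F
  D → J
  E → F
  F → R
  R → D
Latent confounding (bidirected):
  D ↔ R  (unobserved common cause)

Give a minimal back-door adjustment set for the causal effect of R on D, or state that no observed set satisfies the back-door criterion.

desc(R)\{R}={D,J}; candidates ⊆ {C,E,F}.
R↔D: latent back-door arc(s) into R.
size 0: {}; under {} R still reaches {C,D,E,F,J} ∋ D.
size 1: {C}, {E}, {F}; under {C} R still reaches {D,E,F,J} ∋ D.
size 2: {C,E}, {C,F}, {E,F}; under {C,E} R still reaches {D,F,J} ∋ D.
R↔D cannot be blocked by any observed set — no back-door set.

R→D: no observed back-door set.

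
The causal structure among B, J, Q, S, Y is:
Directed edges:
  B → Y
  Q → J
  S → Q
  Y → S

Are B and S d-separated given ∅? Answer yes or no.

Bayes-Ball from B | ∅ reaches {J,Q,S,Y}.
S ∈ reach(B|∅) ⇒ B ⊥̸ S | ∅.

No — B and S are d-connected given ∅.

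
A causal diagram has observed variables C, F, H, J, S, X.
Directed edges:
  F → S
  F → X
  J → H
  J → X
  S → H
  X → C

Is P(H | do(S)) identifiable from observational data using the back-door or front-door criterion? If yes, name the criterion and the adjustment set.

desc(S)\{S}={H}; candidates ⊆ {C,F,J,X}.
∅: S⊥H given ∅ in G with S→· removed — back-door holds.
P(H|do(S)) = P(H|S) — no adjustment needed.

P(H|do(S)): backdoor, adjust for ∅.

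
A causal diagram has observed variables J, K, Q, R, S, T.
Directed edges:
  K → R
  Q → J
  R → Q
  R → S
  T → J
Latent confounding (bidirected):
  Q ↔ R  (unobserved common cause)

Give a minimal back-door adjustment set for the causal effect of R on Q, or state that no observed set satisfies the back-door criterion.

R→Q: no observed back-door set.

desc(R)\{R}={J,Q,S}; candidates ⊆ {K,T}.
R↔Q: latent back-door arc(s) into R.
size 0: {}; under {} R still reaches {J,K,Q} ∋ Q.
size 1: {K}, {T}; under {K} R still reaches {J,Q} ∋ Q.
size 2: {K,T}; under {K,T} R still reaches {J,Q} ∋ Q.
R↔Q cannot be blocked by any observed set — no back-door set.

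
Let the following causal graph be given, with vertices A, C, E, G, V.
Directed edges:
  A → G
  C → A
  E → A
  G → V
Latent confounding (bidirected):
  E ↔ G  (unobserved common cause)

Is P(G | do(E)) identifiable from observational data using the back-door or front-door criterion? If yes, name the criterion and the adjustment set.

desc(E)\{E}={A,G,V}; candidates ⊆ {C}.
E↔G: latent back-door arc(s) into E.
size 0: {}; under {} E still reaches {G,V} ∋ G.
size 1: {C}; under {C} E still reaches {G,V} ∋ G.
E↔G cannot be blocked by any observed set — no back-door set.
{A}: (i) intercepts every directed E→G path; (ii) no back-door E→{A}; (iii) {E} blocks every back-door {A}→G. Front-door holds.
P(G|do(E)) = Σ_{A} P(A|E) Σ_{E'} P(G|A,E')P(E').

P(G|do(E)): frontdoor, adjust for {A}.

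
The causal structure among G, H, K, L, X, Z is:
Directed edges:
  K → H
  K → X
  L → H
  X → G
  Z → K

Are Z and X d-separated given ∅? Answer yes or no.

Bayes-Ball from Z | ∅ reaches {G,H,K,X}.
X ∈ reach(Z|∅) ⇒ Z ⊥̸ X | ∅.

No — Z and X are d-connected given ∅.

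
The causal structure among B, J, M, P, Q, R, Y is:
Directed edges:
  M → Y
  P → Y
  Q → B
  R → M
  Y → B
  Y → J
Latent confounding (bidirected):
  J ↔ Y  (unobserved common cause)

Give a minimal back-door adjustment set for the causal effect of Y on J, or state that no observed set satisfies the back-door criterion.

desc(Y)\{Y}={B,J}; candidates ⊆ {M,P,Q,R}.
Y↔J: latent back-door arc(s) into Y.
size 0: {}; under {} Y still reaches {J,M,P,R} ∋ J.
size 1: {M}, {P}, {Q} …(+1); under {M} Y still reaches {J,P} ∋ J.
size 2: {M,P}, {M,Q}, {M,R} …(+3); under {M,P} Y still reaches {J} ∋ J.
Y↔J cannot be blocked by any observed set — no back-door set.

Y→J: no observed back-door set.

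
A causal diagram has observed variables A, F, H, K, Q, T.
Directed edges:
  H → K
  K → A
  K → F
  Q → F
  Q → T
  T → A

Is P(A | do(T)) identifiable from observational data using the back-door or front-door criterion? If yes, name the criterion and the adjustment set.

desc(T)\{T}={A}; candidates ⊆ {F,H,K,Q}.
∅: T⊥A given ∅ in G with T→· removed — back-door holds.
P(A|do(T)) = P(A|T) — no adjustment needed.

P(A|do(T)): backdoor, adjust for ∅.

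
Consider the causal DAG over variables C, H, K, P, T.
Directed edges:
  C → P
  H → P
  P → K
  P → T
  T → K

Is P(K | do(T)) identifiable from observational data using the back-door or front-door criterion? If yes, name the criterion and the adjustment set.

desc(T)\{T}={K}; candidates ⊆ {C,H,P}.
size 0: {}; under {} T still reaches {C,H,K,P} ∋ K.
{P}: T⊥K given {P} in G with T→· removed — back-door holds.
P(K|do(T)) = Σ_{P} P(K|T,P)·P(P).

P(K|do(T)): backdoor, adjust for {P}.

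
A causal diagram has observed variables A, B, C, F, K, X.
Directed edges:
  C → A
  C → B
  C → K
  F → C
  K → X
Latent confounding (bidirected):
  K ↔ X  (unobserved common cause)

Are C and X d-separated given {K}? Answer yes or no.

Bayes-Ball from C | {K} reaches {A,B,F,X}.
X ∈ reach(C|{K}) ⇒ C ⊥̸ X | {K}.

No — C and X are d-connected given {K}.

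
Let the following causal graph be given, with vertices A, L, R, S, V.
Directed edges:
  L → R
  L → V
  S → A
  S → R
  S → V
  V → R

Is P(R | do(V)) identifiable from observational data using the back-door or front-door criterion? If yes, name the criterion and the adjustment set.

P(R|do(V)): backdoor, adjust for {L, S}.

desc(V)\{V}={R}; candidates ⊆ {A,L,S}.
size 0: {}; under {} V still reaches {A,L,R,S} ∋ R.
size 1: {A}, {L}, {S}; under {A} V still reaches {L,R,S} ∋ R.
{L,S}: V⊥R given {L,S} in G with V→· removed — back-door holds.
P(R|do(V)) = Σ_{L,S} P(R|V,L,S)·P(L,S).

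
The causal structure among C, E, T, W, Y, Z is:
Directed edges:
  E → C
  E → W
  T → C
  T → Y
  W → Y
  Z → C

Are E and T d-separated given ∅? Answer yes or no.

Bayes-Ball from E | ∅ reaches {C,W,Y}.
T ∉ reach(E|∅) ⇒ E ⊥ T | ∅.

Yes — E ⊥ T | ∅.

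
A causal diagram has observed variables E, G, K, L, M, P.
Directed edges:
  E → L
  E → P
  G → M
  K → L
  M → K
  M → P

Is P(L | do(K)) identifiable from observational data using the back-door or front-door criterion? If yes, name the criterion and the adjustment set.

P(L|do(K)): backdoor, adjust for ∅.

desc(K)\{K}={L}; candidates ⊆ {E,G,M,P}.
∅: K⊥L given ∅ in G with K→· removed — back-door holds.
P(L|do(K)) = P(L|K) — no adjustment needed.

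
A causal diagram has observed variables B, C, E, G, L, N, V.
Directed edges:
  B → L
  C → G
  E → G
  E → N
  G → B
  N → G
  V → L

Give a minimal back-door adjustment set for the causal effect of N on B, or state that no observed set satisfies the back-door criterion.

N→B: minimal back-door set {E}.

desc(N)\{N}={B,G,L}; candidates ⊆ {C,E,V}.
size 0: {}; under {} N still reaches {B,E,G,L} ∋ B.
{E}: N⊥B given {E} in G with N→· removed — back-door holds.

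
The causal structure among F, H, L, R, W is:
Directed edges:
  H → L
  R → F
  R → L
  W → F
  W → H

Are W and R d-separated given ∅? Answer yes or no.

Yes — W ⊥ R | ∅.

Bayes-Ball from W | ∅ reaches {F,H,L}.
R ∉ reach(W|∅) ⇒ W ⊥ R | ∅.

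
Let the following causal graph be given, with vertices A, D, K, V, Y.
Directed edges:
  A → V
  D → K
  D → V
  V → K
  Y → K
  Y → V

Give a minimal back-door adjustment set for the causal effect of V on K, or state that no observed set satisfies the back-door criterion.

desc(V)\{V}={K}; candidates ⊆ {A,D,Y}.
size 0: {}; under {} V still reaches {A,D,K,Y} ∋ K.
size 1: {A}, {D}, {Y}; under {A} V still reaches {D,K,Y} ∋ K.
{D,Y}: V⊥K given {D,Y} in G with V→· removed — back-door holds.

V→K: minimal back-door set {D, Y}.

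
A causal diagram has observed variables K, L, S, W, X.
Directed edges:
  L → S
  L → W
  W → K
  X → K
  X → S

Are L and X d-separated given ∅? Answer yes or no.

Yes — L ⊥ X | ∅.

Bayes-Ball from L | ∅ reaches {K,S,W}.
X ∉ reach(L|∅) ⇒ L ⊥ X | ∅.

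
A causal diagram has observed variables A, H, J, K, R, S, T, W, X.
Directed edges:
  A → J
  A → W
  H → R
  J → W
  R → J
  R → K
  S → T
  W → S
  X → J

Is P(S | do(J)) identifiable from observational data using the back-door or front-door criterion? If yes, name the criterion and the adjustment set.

P(S|do(J)): backdoor, adjust for {A}.

desc(J)\{J}={S,T,W}; candidates ⊆ {A,H,K,R,X}.
size 0: {}; under {} J still reaches {A,H,K,R,S,T,W,X} ∋ S.
{A}: J⊥S given {A} in G with J→· removed — back-door holds.
P(S|do(J)) = Σ_{A} P(S|J,A)·P(A).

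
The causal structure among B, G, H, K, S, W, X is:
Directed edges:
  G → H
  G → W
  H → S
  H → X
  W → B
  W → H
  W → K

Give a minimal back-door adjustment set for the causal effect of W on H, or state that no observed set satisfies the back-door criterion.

desc(W)\{W}={B,H,K,S,X}; candidates ⊆ {G}.
size 0: {}; under {} W still reaches {G,H,S,X} ∋ H.
{G}: W⊥H given {G} in G with W→· removed — back-door holds.

W→H: minimal back-door set {G}.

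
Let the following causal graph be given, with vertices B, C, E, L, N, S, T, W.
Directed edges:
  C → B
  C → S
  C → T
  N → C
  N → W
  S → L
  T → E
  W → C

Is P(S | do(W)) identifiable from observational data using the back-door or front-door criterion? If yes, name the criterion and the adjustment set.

desc(W)\{W}={B,C,E,L,S,T}; candidates ⊆ {N}.
size 0: {}; under {} W still reaches {B,C,E,L,N,S,T} ∋ S.
{N}: W⊥S given {N} in G with W→· removed — back-door holds.
P(S|do(W)) = Σ_{N} P(S|W,N)·P(N).

P(S|do(W)): backdoor, adjust for {N}.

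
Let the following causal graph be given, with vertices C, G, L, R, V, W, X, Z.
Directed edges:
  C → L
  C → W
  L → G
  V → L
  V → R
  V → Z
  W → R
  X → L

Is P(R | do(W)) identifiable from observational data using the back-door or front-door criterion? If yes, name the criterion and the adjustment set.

desc(W)\{W}={R}; candidates ⊆ {C,G,L,V,X,Z}.
∅: W⊥R given ∅ in G with W→· removed — back-door holds.
P(R|do(W)) = P(R|W) — no adjustment needed.

P(R|do(W)): backdoor, adjust for ∅.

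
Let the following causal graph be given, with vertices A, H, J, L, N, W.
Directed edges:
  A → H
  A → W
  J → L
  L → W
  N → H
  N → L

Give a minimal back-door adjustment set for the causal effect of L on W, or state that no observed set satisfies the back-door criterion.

desc(L)\{L}={W}; candidates ⊆ {A,H,J,N}.
∅: L⊥W given ∅ in G with L→· removed — back-door holds.

L→W: minimal back-door set ∅.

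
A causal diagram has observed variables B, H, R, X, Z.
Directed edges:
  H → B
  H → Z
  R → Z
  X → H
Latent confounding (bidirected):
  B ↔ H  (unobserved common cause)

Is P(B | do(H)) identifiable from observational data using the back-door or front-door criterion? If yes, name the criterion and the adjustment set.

P(B|do(H)): not identifiable (no BD/FD set).

desc(H)\{H}={B,Z}; candidates ⊆ {R,X}.
H↔B: latent back-door arc(s) into H.
size 0: {}; under {} H still reaches {B,X} ∋ B.
size 1: {R}, {X}; under {R} H still reaches {B,X} ∋ B.
size 2: {R,X}; under {R,X} H still reaches {B} ∋ B.
H↔B cannot be blocked by any observed set — no back-door set.
No mediator lies on a directed H→…→B path.
Neither criterion identifies P(B|do(H)) in this graph.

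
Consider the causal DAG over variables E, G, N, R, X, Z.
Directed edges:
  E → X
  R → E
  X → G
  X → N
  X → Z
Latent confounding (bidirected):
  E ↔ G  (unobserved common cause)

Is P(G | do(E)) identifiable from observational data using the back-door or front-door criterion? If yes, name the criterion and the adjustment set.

P(G|do(E)): frontdoor, adjust for {X}.

desc(E)\{E}={G,N,X,Z}; candidates ⊆ {R}.
E↔G: latent back-door arc(s) into E.
size 0: {}; under {} E still reaches {G,R} ∋ G.
size 1: {R}; under {R} E still reaches {G} ∋ G.
E↔G cannot be blocked by any observed set — no back-door set.
{X}: (i) intercepts every directed E→G path; (ii) no back-door E→{X}; (iii) {E} blocks every back-door {X}→G. Front-door holds.
P(G|do(E)) = Σ_{X} P(X|E) Σ_{E'} P(G|X,E')P(E').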